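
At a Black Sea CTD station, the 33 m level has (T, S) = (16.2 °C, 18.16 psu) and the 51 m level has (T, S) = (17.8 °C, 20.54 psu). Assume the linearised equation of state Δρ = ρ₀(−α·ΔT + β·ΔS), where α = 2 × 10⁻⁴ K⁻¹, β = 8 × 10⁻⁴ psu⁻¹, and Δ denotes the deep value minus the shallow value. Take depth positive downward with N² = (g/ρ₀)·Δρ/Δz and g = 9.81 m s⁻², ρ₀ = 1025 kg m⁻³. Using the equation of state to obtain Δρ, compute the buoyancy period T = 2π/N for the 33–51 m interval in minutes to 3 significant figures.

ΔT = +1.6 K, ΔS = +2.38 psu (deep − shallow).
Δρ/ρ₀ = −αΔT + βΔS = -3.20 × 10⁻⁴ + 1.904 × 10⁻³ = 1.584 × 10⁻³, so Δρ ≈ 1.624 kg m⁻³.
N² = (g/ρ₀)·Δρ/Δz = g·(Δρ/ρ₀)/Δz = 9.81 × 1.584 × 10⁻³ / 18 = 8.6328 × 10⁻⁴ s⁻².
N = √(8.6328 × 10⁻⁴) = 0.029382 rad s⁻¹ → T = 2π/N = 213.84 s = 3.5640 min ≈ 3.56 min.

3.56 min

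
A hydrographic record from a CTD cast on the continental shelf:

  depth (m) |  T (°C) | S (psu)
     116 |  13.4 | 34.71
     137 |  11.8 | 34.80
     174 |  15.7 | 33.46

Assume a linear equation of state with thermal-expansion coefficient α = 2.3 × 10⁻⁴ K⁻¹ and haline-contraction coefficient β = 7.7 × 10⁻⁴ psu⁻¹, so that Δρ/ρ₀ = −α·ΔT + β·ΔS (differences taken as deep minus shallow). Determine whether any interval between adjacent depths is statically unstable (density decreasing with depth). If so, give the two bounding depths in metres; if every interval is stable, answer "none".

137–174 m

Evaluate Δρ/ρ₀ = −αΔT + βΔS across each adjacent pair:
  116–137 m: −αΔT+βΔS = −(2.3 × 10⁻⁴)(-1.6)+(7.7 × 10⁻⁴)(+0.09) = 4.4 × 10⁻⁴ → stable
  137–174 m: −αΔT+βΔS = −(2.3 × 10⁻⁴)(+3.9)+(7.7 × 10⁻⁴)(-1.34) = -1.9 × 10⁻³ → UNSTABLE
The 137–174 m interval has Δρ < 0: lighter water underlies denser water.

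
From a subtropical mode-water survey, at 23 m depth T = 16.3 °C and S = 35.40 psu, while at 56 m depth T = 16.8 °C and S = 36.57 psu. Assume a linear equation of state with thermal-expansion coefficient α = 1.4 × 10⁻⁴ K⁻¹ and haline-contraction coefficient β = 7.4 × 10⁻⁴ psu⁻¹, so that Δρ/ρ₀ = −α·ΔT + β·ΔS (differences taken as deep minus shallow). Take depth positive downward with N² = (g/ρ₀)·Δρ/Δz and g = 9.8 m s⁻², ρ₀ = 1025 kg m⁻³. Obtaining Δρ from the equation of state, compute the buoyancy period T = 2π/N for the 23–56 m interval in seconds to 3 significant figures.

ΔT = +0.5 K, ΔS = +1.17 psu (deep − shallow).
Δρ/ρ₀ = −αΔT + βΔS = -7.00 × 10⁻⁵ + 8.658 × 10⁻⁴ = 7.958 × 10⁻⁴, so Δρ ≈ 0.8157 kg m⁻³.
N² = (g/ρ₀)·Δρ/Δz = g·(Δρ/ρ₀)/Δz = 9.8 × 7.958 × 10⁻⁴ / 33 = 2.3633 × 10⁻⁴ s⁻².
N = √(2.3633 × 10⁻⁴) = 0.015373 rad s⁻¹ → T = 2π/N = 408.72 s ≈ 409 s.

409 s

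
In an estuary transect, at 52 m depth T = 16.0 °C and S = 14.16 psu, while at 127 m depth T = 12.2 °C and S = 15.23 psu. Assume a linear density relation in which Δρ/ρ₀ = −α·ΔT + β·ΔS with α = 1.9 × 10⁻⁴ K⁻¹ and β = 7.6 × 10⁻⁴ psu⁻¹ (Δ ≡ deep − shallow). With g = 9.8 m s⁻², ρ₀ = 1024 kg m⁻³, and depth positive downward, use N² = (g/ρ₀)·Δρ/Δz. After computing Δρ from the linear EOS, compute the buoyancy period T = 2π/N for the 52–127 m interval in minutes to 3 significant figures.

7.39 min

ΔT = -3.8 K, ΔS = +1.07 psu (deep − shallow).
Δρ/ρ₀ = −αΔT + βΔS = 7.22 × 10⁻⁴ + 8.132 × 10⁻⁴ = 1.5352 × 10⁻³, so Δρ ≈ 1.572 kg m⁻³.
N² = (g/ρ₀)·Δρ/Δz = g·(Δρ/ρ₀)/Δz = 9.8 × 1.5352 × 10⁻³ / 75 = 2.0060 × 10⁻⁴ s⁻².
N = √(2.0060 × 10⁻⁴) = 0.014163 rad s⁻¹ → T = 2π/N = 443.63 s = 7.3938 min ≈ 7.39 min.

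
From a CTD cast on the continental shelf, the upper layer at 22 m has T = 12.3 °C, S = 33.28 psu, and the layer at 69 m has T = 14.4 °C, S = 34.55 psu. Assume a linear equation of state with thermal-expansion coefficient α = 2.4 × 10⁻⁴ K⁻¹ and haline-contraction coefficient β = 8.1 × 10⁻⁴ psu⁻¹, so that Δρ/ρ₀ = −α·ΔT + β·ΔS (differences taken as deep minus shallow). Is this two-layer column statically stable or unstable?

ΔT = 14.4 − 12.3 = +2.1 K and ΔS = 34.55 − 33.28 = +1.27 psu (deep − shallow).
−αΔT = -5.04 × 10⁻⁴; βΔS = 1.0287 × 10⁻³; sum Δρ/ρ₀ = 5.247 × 10⁻⁴.
Δρ/ρ₀ > 0, so Δρ > 0: deeper water is denser → statically stable.

stable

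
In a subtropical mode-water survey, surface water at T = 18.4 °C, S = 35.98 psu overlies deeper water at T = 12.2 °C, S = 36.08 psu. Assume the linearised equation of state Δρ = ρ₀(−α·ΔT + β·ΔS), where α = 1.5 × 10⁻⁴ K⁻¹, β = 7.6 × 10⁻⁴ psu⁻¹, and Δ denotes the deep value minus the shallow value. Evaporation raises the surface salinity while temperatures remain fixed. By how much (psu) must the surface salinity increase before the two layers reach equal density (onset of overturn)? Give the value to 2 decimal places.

Neutral buoyancy requires −α(T_deep − T_surf) + β(S_deep − S_surf′) = 0.
S_surf′ = S_deep − (α/β)·ΔT = 36.08 − (1.5 × 10⁻⁴/7.6 × 10⁻⁴)·(-6.2) = 37.3037 psu.
Increase required: 37.3037 − 35.98 = 1.3237 psu.

1.32 psu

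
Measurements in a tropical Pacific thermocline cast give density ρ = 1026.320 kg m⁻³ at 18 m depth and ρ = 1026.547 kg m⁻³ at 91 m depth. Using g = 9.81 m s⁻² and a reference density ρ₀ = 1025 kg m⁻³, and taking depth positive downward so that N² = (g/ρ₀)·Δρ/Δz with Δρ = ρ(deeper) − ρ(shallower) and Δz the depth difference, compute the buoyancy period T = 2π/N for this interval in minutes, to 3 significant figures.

19.2 min

Δρ = 1026.547 − 1026.320 = 0.227 kg m⁻³ over Δz = 91 − 18 = 73 m.
N² = (9.81/1025) × (0.227/73) = 2.9761 × 10⁻⁵ s⁻².
N = √(2.9761 × 10⁻⁵) = 5.4554 × 10⁻³ rad s⁻¹, so T = 2π/N = 1.1517 × 10³ s = 19.195 min ≈ 19.2 min.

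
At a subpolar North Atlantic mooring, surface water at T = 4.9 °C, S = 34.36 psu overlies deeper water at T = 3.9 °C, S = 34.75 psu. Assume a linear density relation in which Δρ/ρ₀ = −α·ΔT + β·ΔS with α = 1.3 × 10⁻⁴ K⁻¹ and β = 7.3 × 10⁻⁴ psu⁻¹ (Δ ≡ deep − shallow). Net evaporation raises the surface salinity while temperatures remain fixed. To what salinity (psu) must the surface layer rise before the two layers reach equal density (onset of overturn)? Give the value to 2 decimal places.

34.93 psu

Neutral buoyancy requires −α(T_deep − T_surf) + β(S_deep − S_surf′) = 0.
S_surf′ = S_deep − (α/β)·ΔT = 34.75 − (1.3 × 10⁻⁴/7.3 × 10⁻⁴)·(-1.0) = 34.9281 psu.
Increase required: 34.9281 − 34.36 = 0.5681 psu.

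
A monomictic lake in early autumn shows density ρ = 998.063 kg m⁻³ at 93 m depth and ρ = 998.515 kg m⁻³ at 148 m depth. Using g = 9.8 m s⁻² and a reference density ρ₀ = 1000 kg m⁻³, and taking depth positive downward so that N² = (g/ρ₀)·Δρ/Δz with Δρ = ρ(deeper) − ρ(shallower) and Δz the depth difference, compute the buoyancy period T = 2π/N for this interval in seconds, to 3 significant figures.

Δρ = 998.515 − 998.063 = 0.452 kg m⁻³ over Δz = 148 − 93 = 55 m.
N² = (9.8/1000) × (0.452/55) = 8.0538 × 10⁻⁵ s⁻².
N = √(8.0538 × 10⁻⁵) = 8.9743 × 10⁻³ rad s⁻¹, so T = 2π/N = 700.13 s ≈ 700 s.

700 s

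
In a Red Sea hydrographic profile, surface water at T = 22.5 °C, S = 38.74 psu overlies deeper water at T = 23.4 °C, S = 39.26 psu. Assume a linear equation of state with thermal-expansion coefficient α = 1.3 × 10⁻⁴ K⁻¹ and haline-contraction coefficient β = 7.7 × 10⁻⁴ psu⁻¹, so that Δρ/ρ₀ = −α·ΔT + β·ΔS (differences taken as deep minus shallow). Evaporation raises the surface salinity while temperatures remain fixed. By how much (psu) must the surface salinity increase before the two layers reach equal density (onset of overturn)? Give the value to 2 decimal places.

0.37 psu

Neutral buoyancy requires −α(T_deep − T_surf) + β(S_deep − S_surf′) = 0.
S_surf′ = S_deep − (α/β)·ΔT = 39.26 − (1.3 × 10⁻⁴/7.7 × 10⁻⁴)·(+0.9) = 39.1081 psu.
Increase required: 39.1081 − 38.74 = 0.3681 psu.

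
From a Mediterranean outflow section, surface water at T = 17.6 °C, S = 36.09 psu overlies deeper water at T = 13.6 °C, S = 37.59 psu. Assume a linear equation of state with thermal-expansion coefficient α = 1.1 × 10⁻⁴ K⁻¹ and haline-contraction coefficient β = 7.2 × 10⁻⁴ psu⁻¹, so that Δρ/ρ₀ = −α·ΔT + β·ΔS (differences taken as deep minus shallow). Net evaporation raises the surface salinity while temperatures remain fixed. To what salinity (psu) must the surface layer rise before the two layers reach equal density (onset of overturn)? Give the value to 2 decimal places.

38.20 psu

Neutral buoyancy requires −α(T_deep − T_surf) + β(S_deep − S_surf′) = 0.
S_surf′ = S_deep − (α/β)·ΔT = 37.59 − (1.1 × 10⁻⁴/7.2 × 10⁻⁴)·(-4.0) = 38.2011 psu.
Increase required: 38.2011 − 36.09 = 2.1111 psu.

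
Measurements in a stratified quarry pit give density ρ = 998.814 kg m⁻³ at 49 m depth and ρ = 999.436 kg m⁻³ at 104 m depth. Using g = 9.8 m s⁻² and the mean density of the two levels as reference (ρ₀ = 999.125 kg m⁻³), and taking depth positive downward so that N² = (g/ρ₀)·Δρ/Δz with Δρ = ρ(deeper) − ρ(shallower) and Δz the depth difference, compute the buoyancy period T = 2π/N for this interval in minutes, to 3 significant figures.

Δρ = 999.436 − 998.814 = 0.622 kg m⁻³ over Δz = 104 − 49 = 55 m.
N² = (9.8/999.125) × (0.622/55) = 1.1093 × 10⁻⁴ s⁻².
N = √(1.1093 × 10⁻⁴) = 0.010532 rad s⁻¹, so T = 2π/N = 596.58 s = 9.9430 min ≈ 9.94 min.

9.94 min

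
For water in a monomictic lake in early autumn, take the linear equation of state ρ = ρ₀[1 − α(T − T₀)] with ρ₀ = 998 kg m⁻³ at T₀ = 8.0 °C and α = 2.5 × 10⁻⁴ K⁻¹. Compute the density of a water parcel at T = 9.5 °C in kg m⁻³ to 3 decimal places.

T − T₀ = +1.5 K.
Bracket = 1 − α·(+1.5) = 1 + (-3.75 × 10⁻⁴) = 0.9996250.
ρ = 998 × 0.9996250 = 997.626 kg m⁻³.

997.626 kg m⁻³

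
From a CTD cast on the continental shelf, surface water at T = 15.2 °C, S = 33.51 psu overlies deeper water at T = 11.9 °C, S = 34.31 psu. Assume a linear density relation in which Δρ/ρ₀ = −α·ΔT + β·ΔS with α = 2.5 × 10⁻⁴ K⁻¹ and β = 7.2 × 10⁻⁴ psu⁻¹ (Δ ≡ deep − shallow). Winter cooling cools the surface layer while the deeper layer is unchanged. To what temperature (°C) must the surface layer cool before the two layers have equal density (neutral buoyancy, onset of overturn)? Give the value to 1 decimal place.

9.6 °C

Neutral buoyancy requires Δρ = 0, i.e. −α(T_deep − T_surf′) + β(S_deep − S_surf) = 0.
T_surf′ = T_deep − (β/α)·ΔS = 11.9 − (7.2 × 10⁻⁴/2.5 × 10⁻⁴)·(+0.80) = 9.596 °C.
Cooling required: 15.2 − (9.596) = 5.604 °C.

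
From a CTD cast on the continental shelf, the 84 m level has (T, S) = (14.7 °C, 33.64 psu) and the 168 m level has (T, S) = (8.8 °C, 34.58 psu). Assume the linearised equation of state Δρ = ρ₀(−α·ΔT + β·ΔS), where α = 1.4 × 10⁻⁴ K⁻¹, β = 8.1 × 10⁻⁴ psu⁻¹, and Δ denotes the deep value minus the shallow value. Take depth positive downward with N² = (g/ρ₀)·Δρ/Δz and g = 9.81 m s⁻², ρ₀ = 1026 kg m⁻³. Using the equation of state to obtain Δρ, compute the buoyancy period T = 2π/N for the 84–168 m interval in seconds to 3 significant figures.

ΔT = -5.9 K, ΔS = +0.94 psu (deep − shallow).
Δρ/ρ₀ = −αΔT + βΔS = 8.26 × 10⁻⁴ + 7.614 × 10⁻⁴ = 1.5874 × 10⁻³, so Δρ ≈ 1.629 kg m⁻³.
N² = (g/ρ₀)·Δρ/Δz = g·(Δρ/ρ₀)/Δz = 9.81 × 1.5874 × 10⁻³ / 84 = 1.8539 × 10⁻⁴ s⁻².
N = √(1.8539 × 10⁻⁴) = 0.013616 rad s⁻¹ → T = 2π/N = 461.46 s ≈ 461 s.

461 s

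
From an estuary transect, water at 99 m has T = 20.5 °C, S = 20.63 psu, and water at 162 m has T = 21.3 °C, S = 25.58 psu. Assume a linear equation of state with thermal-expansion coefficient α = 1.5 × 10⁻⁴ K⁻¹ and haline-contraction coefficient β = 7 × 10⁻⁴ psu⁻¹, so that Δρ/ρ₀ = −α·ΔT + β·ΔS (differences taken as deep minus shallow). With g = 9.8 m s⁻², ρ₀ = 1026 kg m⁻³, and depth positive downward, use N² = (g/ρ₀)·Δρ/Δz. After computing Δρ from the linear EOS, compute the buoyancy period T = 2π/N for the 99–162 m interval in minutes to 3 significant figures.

ΔT = +0.8 K, ΔS = +4.95 psu (deep − shallow).
Δρ/ρ₀ = −αΔT + βΔS = -1.20 × 10⁻⁴ + 3.465 × 10⁻³ = 3.345 × 10⁻³, so Δρ ≈ 3.432 kg m⁻³.
N² = (g/ρ₀)·Δρ/Δz = g·(Δρ/ρ₀)/Δz = 9.8 × 3.345 × 10⁻³ / 63 = 5.2033 × 10⁻⁴ s⁻².
N = √(5.2033 × 10⁻⁴) = 0.022811 rad s⁻¹ → T = 2π/N = 275.45 s = 4.5908 min ≈ 4.59 min.

4.59 min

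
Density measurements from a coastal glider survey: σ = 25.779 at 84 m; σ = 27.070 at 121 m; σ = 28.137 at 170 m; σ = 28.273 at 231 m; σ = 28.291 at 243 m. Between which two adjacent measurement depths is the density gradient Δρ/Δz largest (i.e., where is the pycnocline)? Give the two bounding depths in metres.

Compute the density gradient over each adjacent pair:
  84–121 m: Δρ/Δz = 1.291/37 = 0.035 kg m⁻⁴
  121–170 m: Δρ/Δz = 1.067/49 = 0.022 kg m⁻⁴
  170–231 m: Δρ/Δz = 0.136/61 = 2.2 × 10⁻³ kg m⁻⁴
  231–243 m: Δρ/Δz = 0.018/12 = 1.5 × 10⁻³ kg m⁻⁴
The largest gradient is in the 84–121 m interval — the pycnocline.

84–121 m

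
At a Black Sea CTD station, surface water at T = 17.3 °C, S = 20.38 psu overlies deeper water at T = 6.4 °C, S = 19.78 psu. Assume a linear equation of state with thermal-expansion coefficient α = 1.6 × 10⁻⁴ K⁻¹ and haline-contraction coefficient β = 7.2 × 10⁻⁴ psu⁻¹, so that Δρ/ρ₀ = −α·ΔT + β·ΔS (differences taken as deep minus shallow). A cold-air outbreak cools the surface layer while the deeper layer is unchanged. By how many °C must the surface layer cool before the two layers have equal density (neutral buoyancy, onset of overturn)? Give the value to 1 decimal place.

Neutral buoyancy requires Δρ = 0, i.e. −α(T_deep − T_surf′) + β(S_deep − S_surf) = 0.
T_surf′ = T_deep − (β/α)·ΔS = 6.4 − (7.2 × 10⁻⁴/1.6 × 10⁻⁴)·(-0.60) = 9.100 °C.
Cooling required: 17.3 − (9.100) = 8.200 °C.

8.2 °C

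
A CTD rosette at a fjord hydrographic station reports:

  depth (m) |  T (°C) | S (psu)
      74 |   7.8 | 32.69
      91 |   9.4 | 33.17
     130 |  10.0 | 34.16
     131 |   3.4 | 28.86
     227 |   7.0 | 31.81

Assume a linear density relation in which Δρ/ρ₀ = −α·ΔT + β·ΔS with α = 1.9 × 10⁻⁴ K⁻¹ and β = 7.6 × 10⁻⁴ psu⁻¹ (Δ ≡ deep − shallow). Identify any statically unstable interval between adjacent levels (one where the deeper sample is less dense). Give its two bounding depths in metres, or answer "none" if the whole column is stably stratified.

130–131 m

Evaluate Δρ/ρ₀ = −αΔT + βΔS across each adjacent pair:
  74–91 m: −αΔT+βΔS = −(1.9 × 10⁻⁴)(+1.6)+(7.6 × 10⁻⁴)(+0.48) = 6.1 × 10⁻⁵ → stable
  91–130 m: −αΔT+βΔS = −(1.9 × 10⁻⁴)(+0.6)+(7.6 × 10⁻⁴)(+0.99) = 6.4 × 10⁻⁴ → stable
  130–131 m: −αΔT+βΔS = −(1.9 × 10⁻⁴)(-6.6)+(7.6 × 10⁻⁴)(-5.30) = -2.8 × 10⁻³ → UNSTABLE
  131–227 m: −αΔT+βΔS = −(1.9 × 10⁻⁴)(+3.6)+(7.6 × 10⁻⁴)(+2.95) = 1.6 × 10⁻³ → stable
The 130–131 m interval has Δρ < 0: lighter water underlies denser water.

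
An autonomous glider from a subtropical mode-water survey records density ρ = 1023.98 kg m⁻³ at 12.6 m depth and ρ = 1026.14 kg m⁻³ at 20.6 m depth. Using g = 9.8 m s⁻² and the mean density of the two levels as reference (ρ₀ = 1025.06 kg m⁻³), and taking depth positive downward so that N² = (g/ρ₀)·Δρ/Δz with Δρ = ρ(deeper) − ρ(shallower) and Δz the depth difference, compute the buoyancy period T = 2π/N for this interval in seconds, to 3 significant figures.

Δρ = 1026.14 − 1023.98 = 2.16 kg m⁻³ over Δz = 20.6 − 12.6 = 8 m.
N² = (9.8/1025.06) × (2.16/8) = 2.5813 × 10⁻³ s⁻².
N = √(2.5813 × 10⁻³) = 0.050806 rad s⁻¹, so T = 2π/N = 123.67 s ≈ 124 s.

124 s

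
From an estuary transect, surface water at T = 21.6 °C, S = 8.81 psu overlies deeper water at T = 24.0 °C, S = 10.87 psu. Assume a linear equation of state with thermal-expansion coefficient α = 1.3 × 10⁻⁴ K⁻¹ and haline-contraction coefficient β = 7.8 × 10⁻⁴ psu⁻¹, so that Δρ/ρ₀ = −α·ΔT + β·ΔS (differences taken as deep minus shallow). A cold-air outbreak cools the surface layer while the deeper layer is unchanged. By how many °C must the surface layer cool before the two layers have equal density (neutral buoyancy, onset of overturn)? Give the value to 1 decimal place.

10.0 °C

Neutral buoyancy requires Δρ = 0, i.e. −α(T_deep − T_surf′) + β(S_deep − S_surf) = 0.
T_surf′ = T_deep − (β/α)·ΔS = 24.0 − (7.8 × 10⁻⁴/1.3 × 10⁻⁴)·(+2.06) = 11.640 °C.
Cooling required: 21.6 − (11.640) = 9.960 °C.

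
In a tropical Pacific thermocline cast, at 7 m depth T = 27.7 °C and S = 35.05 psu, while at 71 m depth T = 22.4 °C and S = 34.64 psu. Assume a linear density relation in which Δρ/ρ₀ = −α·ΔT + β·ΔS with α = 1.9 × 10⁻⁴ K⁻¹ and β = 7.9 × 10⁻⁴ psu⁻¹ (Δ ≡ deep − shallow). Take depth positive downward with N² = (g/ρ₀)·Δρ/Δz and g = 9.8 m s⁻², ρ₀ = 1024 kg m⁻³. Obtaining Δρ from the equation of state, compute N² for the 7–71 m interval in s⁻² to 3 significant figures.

1.05 × 10⁻⁴ s⁻²

ΔT = -5.3 K, ΔS = -0.41 psu (deep − shallow).
Δρ/ρ₀ = −αΔT + βΔS = 1.007 × 10⁻³ − 3.239 × 10⁻⁴ = 6.831 × 10⁻⁴, so Δρ ≈ 0.6995 kg m⁻³.
N² = (g/ρ₀)·Δρ/Δz = g·(Δρ/ρ₀)/Δz = 9.8 × 6.831 × 10⁻⁴ / 64 = 1.0460 × 10⁻⁴ s⁻² ≈ 1.05 × 10⁻⁴ s⁻².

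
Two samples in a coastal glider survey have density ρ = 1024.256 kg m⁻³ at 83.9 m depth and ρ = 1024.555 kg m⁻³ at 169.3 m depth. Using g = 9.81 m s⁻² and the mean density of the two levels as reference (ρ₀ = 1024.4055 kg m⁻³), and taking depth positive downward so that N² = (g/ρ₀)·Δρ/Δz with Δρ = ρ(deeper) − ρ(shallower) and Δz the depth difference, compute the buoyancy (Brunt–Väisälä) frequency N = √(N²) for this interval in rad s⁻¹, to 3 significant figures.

5.79 × 10⁻³ rad s⁻¹

Δρ = 1024.555 − 1024.256 = 0.299 kg m⁻³ over Δz = 169.3 − 83.9 = 85.4 m.
N² = (9.81/1024.4055) × (0.299/85.4) = 3.3528 × 10⁻⁵ s⁻².
N = √(3.3528 × 10⁻⁵) = 5.7903 × 10⁻³ rad s⁻¹ ≈ 5.79 × 10⁻³ rad s⁻¹.
N² > 0, so the interval is statically stable.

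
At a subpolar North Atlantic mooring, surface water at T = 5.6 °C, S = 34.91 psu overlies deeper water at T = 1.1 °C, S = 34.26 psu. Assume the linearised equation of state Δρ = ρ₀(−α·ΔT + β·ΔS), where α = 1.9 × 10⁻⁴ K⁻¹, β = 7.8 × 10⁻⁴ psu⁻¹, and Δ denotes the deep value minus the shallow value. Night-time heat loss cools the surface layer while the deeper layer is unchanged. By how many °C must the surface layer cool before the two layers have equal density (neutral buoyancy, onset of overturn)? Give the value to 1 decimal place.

Neutral buoyancy requires Δρ = 0, i.e. −α(T_deep − T_surf′) + β(S_deep − S_surf) = 0.
T_surf′ = T_deep − (β/α)·ΔS = 1.1 − (7.8 × 10⁻⁴/1.9 × 10⁻⁴)·(-0.65) = 3.768 °C.
Cooling required: 5.6 − (3.768) = 1.832 °C.

1.8 °C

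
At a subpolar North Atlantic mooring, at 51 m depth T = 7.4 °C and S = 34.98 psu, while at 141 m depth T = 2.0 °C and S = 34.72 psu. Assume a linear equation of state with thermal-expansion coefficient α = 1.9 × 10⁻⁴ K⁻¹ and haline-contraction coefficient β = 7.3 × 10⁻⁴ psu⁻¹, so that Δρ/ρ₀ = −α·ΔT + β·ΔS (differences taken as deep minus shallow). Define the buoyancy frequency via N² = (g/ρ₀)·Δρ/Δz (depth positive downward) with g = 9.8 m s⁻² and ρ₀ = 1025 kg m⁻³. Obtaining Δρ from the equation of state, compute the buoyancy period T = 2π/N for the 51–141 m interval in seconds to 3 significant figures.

658 s

ΔT = -5.4 K, ΔS = -0.26 psu (deep − shallow).
Δρ/ρ₀ = −αΔT + βΔS = 1.026 × 10⁻³ − 1.898 × 10⁻⁴ = 8.362 × 10⁻⁴, so Δρ ≈ 0.8571 kg m⁻³.
N² = (g/ρ₀)·Δρ/Δz = g·(Δρ/ρ₀)/Δz = 9.8 × 8.362 × 10⁻⁴ / 90 = 9.1053 × 10⁻⁵ s⁻².
N = √(9.1053 × 10⁻⁵) = 9.5422 × 10⁻³ rad s⁻¹ → T = 2π/N = 658.46 s ≈ 658 s.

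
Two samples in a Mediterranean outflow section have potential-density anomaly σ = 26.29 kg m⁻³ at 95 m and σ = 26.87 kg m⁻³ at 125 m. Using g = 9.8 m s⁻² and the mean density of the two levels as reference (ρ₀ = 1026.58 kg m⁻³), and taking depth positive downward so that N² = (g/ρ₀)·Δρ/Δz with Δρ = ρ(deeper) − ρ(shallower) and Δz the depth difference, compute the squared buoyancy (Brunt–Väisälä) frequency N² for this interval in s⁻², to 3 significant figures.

Δρ = 1026.87 − 1026.29 = 0.58 kg m⁻³ over Δz = 125 − 95 = 30 m.
N² = (9.8/1026.58) × (0.58/30) = 1.8456 × 10⁻⁴ s⁻² ≈ 1.85 × 10⁻⁴ s⁻².

1.85 × 10⁻⁴ s⁻²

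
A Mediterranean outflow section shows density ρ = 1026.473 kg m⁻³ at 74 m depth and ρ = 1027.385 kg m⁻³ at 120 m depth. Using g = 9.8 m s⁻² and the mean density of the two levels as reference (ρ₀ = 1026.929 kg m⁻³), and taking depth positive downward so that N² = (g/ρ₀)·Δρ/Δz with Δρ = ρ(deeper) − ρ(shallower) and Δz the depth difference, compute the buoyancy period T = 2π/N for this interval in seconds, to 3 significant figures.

457 s

Δρ = 1027.385 − 1026.473 = 0.912 kg m⁻³ over Δz = 120 − 74 = 46 m.
N² = (9.8/1026.929) × (0.912/46) = 1.8920 × 10⁻⁴ s⁻².
N = √(1.8920 × 10⁻⁴) = 0.013755 rad s⁻¹, so T = 2π/N = 456.79 s ≈ 457 s.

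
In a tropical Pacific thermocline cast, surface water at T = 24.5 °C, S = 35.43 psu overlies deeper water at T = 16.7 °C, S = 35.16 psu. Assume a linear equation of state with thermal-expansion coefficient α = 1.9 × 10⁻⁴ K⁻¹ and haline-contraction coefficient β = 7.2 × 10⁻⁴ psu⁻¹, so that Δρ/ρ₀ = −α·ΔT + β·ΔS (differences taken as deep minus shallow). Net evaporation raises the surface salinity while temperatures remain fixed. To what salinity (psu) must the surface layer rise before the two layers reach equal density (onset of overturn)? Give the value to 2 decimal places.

Neutral buoyancy requires −α(T_deep − T_surf) + β(S_deep − S_surf′) = 0.
S_surf′ = S_deep − (α/β)·ΔT = 35.16 − (1.9 × 10⁻⁴/7.2 × 10⁻⁴)·(-7.8) = 37.2183 psu.
Increase required: 37.2183 − 35.43 = 1.7883 psu.

37.22 psu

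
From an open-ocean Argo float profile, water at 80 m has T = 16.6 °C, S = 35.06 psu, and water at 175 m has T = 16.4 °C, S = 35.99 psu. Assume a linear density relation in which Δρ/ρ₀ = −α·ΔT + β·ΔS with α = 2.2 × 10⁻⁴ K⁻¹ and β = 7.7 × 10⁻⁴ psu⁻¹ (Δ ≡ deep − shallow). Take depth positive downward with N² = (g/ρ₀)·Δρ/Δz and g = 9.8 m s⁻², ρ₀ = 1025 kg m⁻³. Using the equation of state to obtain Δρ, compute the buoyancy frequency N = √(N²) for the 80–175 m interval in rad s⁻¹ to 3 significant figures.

ΔT = -0.2 K, ΔS = +0.93 psu (deep − shallow).
Δρ/ρ₀ = −αΔT + βΔS = 4.40 × 10⁻⁵ + 7.161 × 10⁻⁴ = 7.601 × 10⁻⁴, so Δρ ≈ 0.7791 kg m⁻³.
N² = (g/ρ₀)·Δρ/Δz = g·(Δρ/ρ₀)/Δz = 9.8 × 7.601 × 10⁻⁴ / 95 = 7.8410 × 10⁻⁵ s⁻².
N = √(7.8410 × 10⁻⁵) = 8.8549 × 10⁻³ rad s⁻¹ ≈ 8.85 × 10⁻³ rad s⁻¹.

8.85 × 10⁻³ rad s⁻¹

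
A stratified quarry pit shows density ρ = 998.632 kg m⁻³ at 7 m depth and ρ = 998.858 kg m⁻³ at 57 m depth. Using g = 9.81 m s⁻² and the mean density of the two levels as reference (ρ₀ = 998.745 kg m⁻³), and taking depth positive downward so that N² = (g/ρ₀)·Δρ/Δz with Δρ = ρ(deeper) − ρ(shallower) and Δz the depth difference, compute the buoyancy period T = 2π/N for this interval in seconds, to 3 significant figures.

Δρ = 998.858 − 998.632 = 0.226 kg m⁻³ over Δz = 57 − 7 = 50 m.
N² = (9.81/998.745) × (0.226/50) = 4.4397 × 10⁻⁵ s⁻².
N = √(4.4397 × 10⁻⁵) = 6.6631 × 10⁻³ rad s⁻¹, so T = 2π/N = 942.98 s ≈ 943 s.

943 s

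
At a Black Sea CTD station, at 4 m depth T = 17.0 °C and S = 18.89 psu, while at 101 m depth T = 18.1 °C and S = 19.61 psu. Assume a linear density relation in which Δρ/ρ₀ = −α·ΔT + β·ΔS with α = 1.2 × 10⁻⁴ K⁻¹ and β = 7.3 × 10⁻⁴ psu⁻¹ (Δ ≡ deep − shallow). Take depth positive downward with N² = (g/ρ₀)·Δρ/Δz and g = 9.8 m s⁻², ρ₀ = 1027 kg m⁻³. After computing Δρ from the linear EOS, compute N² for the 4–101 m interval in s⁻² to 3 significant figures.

ΔT = +1.1 K, ΔS = +0.72 psu (deep − shallow).
Δρ/ρ₀ = −αΔT + βΔS = -1.32 × 10⁻⁴ + 5.256 × 10⁻⁴ = 3.936 × 10⁻⁴, so Δρ ≈ 0.4042 kg m⁻³.
N² = (g/ρ₀)·Δρ/Δz = g·(Δρ/ρ₀)/Δz = 9.8 × 3.936 × 10⁻⁴ / 97 = 3.9766 × 10⁻⁵ s⁻² ≈ 3.98 × 10⁻⁵ s⁻².

3.98 × 10⁻⁵ s⁻²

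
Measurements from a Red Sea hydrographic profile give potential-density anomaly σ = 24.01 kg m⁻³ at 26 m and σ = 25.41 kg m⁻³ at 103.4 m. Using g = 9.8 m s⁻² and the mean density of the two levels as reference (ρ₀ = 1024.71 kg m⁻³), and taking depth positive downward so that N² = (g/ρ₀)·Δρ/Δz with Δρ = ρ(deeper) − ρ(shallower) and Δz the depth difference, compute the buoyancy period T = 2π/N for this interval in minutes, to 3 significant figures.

Δρ = 1025.41 − 1024.01 = 1.40 kg m⁻³ over Δz = 103.4 − 26 = 77.4 m.
N² = (9.8/1024.71) × (1.40/77.4) = 1.7299 × 10⁻⁴ s⁻².
N = √(1.7299 × 10⁻⁴) = 0.013153 rad s⁻¹, so T = 2π/N = 477.70 s = 7.9617 min ≈ 7.96 min.
Since Δρ > 0 the layer is stably stratified.

7.96 min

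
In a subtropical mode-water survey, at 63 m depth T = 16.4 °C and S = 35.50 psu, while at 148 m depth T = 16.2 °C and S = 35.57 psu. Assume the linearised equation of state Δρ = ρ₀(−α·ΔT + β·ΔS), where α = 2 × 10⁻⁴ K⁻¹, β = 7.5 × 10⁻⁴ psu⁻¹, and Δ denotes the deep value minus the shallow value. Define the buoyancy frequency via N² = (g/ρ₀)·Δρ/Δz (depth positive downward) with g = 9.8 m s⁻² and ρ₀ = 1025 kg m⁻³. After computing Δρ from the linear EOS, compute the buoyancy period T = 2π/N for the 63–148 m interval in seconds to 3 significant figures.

ΔT = -0.2 K, ΔS = +0.07 psu (deep − shallow).
Δρ/ρ₀ = −αΔT + βΔS = 4.00 × 10⁻⁵ + 5.25 × 10⁻⁵ = 9.25 × 10⁻⁵, so Δρ ≈ 0.09481 kg m⁻³.
N² = (g/ρ₀)·Δρ/Δz = g·(Δρ/ρ₀)/Δz = 9.8 × 9.25 × 10⁻⁵ / 85 = 1.0665 × 10⁻⁵ s⁻².
N = √(1.0665 × 10⁻⁵) = 3.2657 × 10⁻³ rad s⁻¹ → T = 2π/N = 1.9240 × 10³ s ≈ 1.92 × 10³ s.

1.92 × 10³ s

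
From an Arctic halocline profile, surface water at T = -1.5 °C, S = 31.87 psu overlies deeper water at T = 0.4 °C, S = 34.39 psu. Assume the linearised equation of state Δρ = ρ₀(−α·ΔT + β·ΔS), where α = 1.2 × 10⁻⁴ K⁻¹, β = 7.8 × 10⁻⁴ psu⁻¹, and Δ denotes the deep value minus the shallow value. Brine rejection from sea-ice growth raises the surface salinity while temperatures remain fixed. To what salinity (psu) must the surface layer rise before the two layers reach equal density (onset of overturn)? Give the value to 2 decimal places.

34.10 psu

Neutral buoyancy requires −α(T_deep − T_surf) + β(S_deep − S_surf′) = 0.
S_surf′ = S_deep − (α/β)·ΔT = 34.39 − (1.2 × 10⁻⁴/7.8 × 10⁻⁴)·(+1.9) = 34.0977 psu.
Increase required: 34.0977 − 31.87 = 2.2277 psu.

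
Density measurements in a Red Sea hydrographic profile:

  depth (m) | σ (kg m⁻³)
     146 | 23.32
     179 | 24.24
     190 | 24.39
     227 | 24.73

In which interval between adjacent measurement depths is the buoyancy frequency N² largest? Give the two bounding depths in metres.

Compute the density gradient over each adjacent pair:
  146–179 m: Δρ/Δz = 0.92/33 = 0.028 kg m⁻⁴
  179–190 m: Δρ/Δz = 0.15/11 = 0.014 kg m⁻⁴
  190–227 m: Δρ/Δz = 0.34/37 = 9.2 × 10⁻³ kg m⁻⁴
The largest gradient is in the 146–179 m interval — the pycnocline.

146–179 m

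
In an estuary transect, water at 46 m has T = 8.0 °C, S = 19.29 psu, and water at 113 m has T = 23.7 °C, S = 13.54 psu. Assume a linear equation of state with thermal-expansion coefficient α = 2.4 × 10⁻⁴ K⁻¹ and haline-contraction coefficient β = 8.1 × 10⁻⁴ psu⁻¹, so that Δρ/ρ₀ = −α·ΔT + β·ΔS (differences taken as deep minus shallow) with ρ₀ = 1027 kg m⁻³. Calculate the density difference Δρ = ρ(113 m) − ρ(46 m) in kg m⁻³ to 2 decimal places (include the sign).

-8.65 kg m⁻³

ΔT = +15.7 K, ΔS = -5.75 psu (deep − shallow).
Δρ/ρ₀ = −(2.4 × 10⁻⁴)(+15.7) + (8.1 × 10⁻⁴)(-5.75) = -8.4255 × 10⁻³.
Δρ = 1027 × (-8.4255 × 10⁻³) = -8.65 kg m⁻³.
Negative Δρ: lighter below, statically unstable.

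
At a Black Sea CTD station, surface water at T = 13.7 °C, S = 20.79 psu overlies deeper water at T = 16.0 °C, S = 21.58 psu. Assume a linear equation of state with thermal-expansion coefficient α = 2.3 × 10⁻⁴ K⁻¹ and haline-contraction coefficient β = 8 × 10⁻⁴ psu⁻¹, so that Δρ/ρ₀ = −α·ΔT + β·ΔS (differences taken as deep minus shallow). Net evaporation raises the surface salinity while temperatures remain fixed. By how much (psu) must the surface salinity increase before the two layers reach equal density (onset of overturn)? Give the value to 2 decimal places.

0.13 psu

Neutral buoyancy requires −α(T_deep − T_surf) + β(S_deep − S_surf′) = 0.
S_surf′ = S_deep − (α/β)·ΔT = 21.58 − (2.3 × 10⁻⁴/8 × 10⁻⁴)·(+2.3) = 20.9187 psu.
Increase required: 20.9187 − 20.79 = 0.1287 psu.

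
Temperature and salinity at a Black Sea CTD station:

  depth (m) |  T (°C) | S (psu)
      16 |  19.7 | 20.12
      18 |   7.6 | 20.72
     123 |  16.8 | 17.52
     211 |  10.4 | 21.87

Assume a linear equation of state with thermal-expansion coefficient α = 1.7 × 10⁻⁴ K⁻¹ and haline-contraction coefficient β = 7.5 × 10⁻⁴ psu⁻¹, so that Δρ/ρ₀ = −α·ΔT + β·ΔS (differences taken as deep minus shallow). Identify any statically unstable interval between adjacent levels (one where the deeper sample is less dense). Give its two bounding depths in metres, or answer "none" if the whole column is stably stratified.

18–123 m

Evaluate Δρ/ρ₀ = −αΔT + βΔS across each adjacent pair:
  16–18 m: −αΔT+βΔS = −(1.7 × 10⁻⁴)(-12.1)+(7.5 × 10⁻⁴)(+0.60) = 2.5 × 10⁻³ → stable
  18–123 m: −αΔT+βΔS = −(1.7 × 10⁻⁴)(+9.2)+(7.5 × 10⁻⁴)(-3.20) = -4.0 × 10⁻³ → UNSTABLE
  123–211 m: −αΔT+βΔS = −(1.7 × 10⁻⁴)(-6.4)+(7.5 × 10⁻⁴)(+4.35) = 4.4 × 10⁻³ → stable
The 18–123 m interval has Δρ < 0: lighter water underlies denser water.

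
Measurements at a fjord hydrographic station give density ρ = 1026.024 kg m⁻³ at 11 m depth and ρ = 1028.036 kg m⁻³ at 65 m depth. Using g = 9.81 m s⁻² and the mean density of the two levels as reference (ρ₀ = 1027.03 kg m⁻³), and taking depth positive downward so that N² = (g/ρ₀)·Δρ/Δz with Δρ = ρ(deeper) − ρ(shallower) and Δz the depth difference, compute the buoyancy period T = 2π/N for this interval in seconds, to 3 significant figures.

333 s

Δρ = 1028.036 − 1026.024 = 2.012 kg m⁻³ over Δz = 65 − 11 = 54 m.
N² = (9.81/1027.03) × (2.012/54) = 3.5589 × 10⁻⁴ s⁻².
N = √(3.5589 × 10⁻⁴) = 0.018865 rad s⁻¹, so T = 2π/N = 333.06 s ≈ 333 s.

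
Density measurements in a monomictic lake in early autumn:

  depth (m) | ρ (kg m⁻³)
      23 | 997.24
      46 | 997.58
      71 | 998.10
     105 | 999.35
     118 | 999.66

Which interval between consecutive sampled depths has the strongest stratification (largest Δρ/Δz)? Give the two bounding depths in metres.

Compute the density gradient over each adjacent pair:
  23–46 m: Δρ/Δz = 0.34/23 = 0.015 kg m⁻⁴
  46–71 m: Δρ/Δz = 0.52/25 = 0.021 kg m⁻⁴
  71–105 m: Δρ/Δz = 1.25/34 = 0.037 kg m⁻⁴
  105–118 m: Δρ/Δz = 0.31/13 = 0.024 kg m⁻⁴
The largest gradient is in the 71–105 m interval — the pycnocline.

71–105 m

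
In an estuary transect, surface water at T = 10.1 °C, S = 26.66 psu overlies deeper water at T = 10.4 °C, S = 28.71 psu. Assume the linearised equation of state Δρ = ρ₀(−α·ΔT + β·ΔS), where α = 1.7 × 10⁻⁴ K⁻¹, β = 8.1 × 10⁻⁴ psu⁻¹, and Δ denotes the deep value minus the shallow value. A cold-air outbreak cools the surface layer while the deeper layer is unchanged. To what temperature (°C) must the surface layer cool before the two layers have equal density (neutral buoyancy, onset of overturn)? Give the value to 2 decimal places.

0.63 °C

Neutral buoyancy requires Δρ = 0, i.e. −α(T_deep − T_surf′) + β(S_deep − S_surf) = 0.
T_surf′ = T_deep − (β/α)·ΔS = 10.4 − (8.1 × 10⁻⁴/1.7 × 10⁻⁴)·(+2.05) = 0.6324 °C.
Cooling required: 10.1 − (0.6324) = 9.4676 °C.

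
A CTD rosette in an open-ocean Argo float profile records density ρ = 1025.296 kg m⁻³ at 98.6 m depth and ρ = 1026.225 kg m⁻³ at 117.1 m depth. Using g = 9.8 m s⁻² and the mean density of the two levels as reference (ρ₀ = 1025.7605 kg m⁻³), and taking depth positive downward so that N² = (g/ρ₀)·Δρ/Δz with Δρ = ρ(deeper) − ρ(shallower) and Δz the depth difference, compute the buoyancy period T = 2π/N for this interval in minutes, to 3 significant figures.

4.78 min

Δρ = 1026.225 − 1025.296 = 0.929 kg m⁻³ over Δz = 117.1 − 98.6 = 18.5 m.
N² = (9.8/1025.7605) × (0.929/18.5) = 4.7976 × 10⁻⁴ s⁻².
N = √(4.7976 × 10⁻⁴) = 0.021903 rad s⁻¹, so T = 2π/N = 286.86 s = 4.7810 min ≈ 4.78 min.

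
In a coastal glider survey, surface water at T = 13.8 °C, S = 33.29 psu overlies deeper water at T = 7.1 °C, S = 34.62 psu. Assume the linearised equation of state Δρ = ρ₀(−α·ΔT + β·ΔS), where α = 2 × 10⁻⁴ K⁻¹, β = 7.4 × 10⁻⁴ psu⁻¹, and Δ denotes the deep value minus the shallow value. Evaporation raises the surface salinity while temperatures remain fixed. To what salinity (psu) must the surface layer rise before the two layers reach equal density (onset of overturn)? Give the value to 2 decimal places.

Neutral buoyancy requires −α(T_deep − T_surf) + β(S_deep − S_surf′) = 0.
S_surf′ = S_deep − (α/β)·ΔT = 34.62 − (2 × 10⁻⁴/7.4 × 10⁻⁴)·(-6.7) = 36.4308 psu.
Increase required: 36.4308 − 33.29 = 3.1408 psu.

36.43 psu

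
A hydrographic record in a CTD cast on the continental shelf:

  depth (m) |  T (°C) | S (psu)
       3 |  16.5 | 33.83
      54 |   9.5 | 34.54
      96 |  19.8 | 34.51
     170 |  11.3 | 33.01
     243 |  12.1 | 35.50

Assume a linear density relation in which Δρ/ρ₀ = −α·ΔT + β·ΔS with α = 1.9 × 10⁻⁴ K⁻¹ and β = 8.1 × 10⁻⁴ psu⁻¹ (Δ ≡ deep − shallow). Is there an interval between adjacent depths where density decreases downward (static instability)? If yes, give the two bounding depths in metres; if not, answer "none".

54–96 m

Evaluate Δρ/ρ₀ = −αΔT + βΔS across each adjacent pair:
  3–54 m: −αΔT+βΔS = −(1.9 × 10⁻⁴)(-7.0)+(8.1 × 10⁻⁴)(+0.71) = 1.9 × 10⁻³ → stable
  54–96 m: −αΔT+βΔS = −(1.9 × 10⁻⁴)(+10.3)+(8.1 × 10⁻⁴)(-0.03) = -2.0 × 10⁻³ → UNSTABLE
  96–170 m: −αΔT+βΔS = −(1.9 × 10⁻⁴)(-8.5)+(8.1 × 10⁻⁴)(-1.50) = 4.0 × 10⁻⁴ → stable
  170–243 m: −αΔT+βΔS = −(1.9 × 10⁻⁴)(+0.8)+(8.1 × 10⁻⁴)(+2.49) = 1.9 × 10⁻³ → stable
The 54–96 m interval has Δρ < 0: lighter water underlies denser water.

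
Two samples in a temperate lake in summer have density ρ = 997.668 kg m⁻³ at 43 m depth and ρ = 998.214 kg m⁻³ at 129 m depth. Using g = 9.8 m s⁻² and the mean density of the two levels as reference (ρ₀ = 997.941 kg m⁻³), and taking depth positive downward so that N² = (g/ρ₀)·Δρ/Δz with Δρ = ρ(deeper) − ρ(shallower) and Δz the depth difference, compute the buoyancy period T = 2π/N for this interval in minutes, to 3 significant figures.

13.3 min

Δρ = 998.214 − 997.668 = 0.546 kg m⁻³ over Δz = 129 − 43 = 86 m.
N² = (9.8/997.941) × (0.546/86) = 6.2347 × 10⁻⁵ s⁻².
N = √(6.2347 × 10⁻⁵) = 7.8960 × 10⁻³ rad s⁻¹, so T = 2π/N = 795.74 s = 13.262 min ≈ 13.3 min.
A positive N² confirms static stability across the interval.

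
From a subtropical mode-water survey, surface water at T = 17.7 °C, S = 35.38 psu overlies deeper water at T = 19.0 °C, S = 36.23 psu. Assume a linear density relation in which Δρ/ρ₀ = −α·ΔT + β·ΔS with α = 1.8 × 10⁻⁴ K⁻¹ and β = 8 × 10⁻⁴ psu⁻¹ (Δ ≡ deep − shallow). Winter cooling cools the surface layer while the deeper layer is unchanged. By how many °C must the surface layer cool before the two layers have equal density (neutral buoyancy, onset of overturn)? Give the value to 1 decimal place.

2.5 °C

Neutral buoyancy requires Δρ = 0, i.e. −α(T_deep − T_surf′) + β(S_deep − S_surf) = 0.
T_surf′ = T_deep − (β/α)·ΔS = 19.0 − (8 × 10⁻⁴/1.8 × 10⁻⁴)·(+0.85) = 15.222 °C.
Cooling required: 17.7 − (15.222) = 2.478 °C.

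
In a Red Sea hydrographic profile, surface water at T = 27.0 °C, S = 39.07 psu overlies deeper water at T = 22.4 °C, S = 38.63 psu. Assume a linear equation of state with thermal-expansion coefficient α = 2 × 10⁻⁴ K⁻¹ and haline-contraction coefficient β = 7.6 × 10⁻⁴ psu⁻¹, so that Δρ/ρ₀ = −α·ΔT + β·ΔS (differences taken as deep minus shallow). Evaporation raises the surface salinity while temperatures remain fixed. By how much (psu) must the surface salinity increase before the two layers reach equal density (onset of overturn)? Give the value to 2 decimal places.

0.77 psu

Neutral buoyancy requires −α(T_deep − T_surf) + β(S_deep − S_surf′) = 0.
S_surf′ = S_deep − (α/β)·ΔT = 38.63 − (2 × 10⁻⁴/7.6 × 10⁻⁴)·(-4.6) = 39.8405 psu.
Increase required: 39.8405 − 39.07 = 0.7705 psu.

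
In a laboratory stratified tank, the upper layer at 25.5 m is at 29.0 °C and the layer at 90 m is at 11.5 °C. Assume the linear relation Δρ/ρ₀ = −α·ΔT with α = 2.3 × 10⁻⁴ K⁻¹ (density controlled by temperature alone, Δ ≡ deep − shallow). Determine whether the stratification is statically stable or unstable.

stable

ΔT = 11.5 − 29.0 = -17.5 K, so Δρ/ρ₀ = −αΔT = 4.025 × 10⁻³.
Δρ/ρ₀ > 0, so Δρ > 0: deeper water is denser → statically stable.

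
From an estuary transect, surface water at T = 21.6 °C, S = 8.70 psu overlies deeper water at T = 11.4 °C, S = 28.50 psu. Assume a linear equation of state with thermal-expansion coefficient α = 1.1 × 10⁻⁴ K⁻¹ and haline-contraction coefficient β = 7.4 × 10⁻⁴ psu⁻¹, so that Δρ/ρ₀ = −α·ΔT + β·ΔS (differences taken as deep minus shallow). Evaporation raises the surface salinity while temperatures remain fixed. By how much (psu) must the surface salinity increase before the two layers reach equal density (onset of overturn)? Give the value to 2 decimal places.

Neutral buoyancy requires −α(T_deep − T_surf) + β(S_deep − S_surf′) = 0.
S_surf′ = S_deep − (α/β)·ΔT = 28.50 − (1.1 × 10⁻⁴/7.4 × 10⁻⁴)·(-10.2) = 30.0162 psu.
Increase required: 30.0162 − 8.70 = 21.3162 psu.

21.32 psu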